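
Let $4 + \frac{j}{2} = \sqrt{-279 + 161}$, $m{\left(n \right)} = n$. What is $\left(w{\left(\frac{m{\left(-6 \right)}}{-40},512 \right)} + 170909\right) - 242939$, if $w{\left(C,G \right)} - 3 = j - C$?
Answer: $- \frac{1440703}{20} + 2 i \sqrt{118} \approx -72035.0 + 21.726 i$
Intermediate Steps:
$j = -8 + 2 i \sqrt{118}$ ($j = -8 + 2 \sqrt{-279 + 161} = -8 + 2 \sqrt{-118} = -8 + 2 i \sqrt{118} \approx -8.0 + 21.726 i$)
$w{\left(C,G \right)} = -5 - C + 2 i \sqrt{118}$ ($w{\left(C,G \right)} = 3 - \left(8 + C - 2 i \sqrt{118}\right) = -5 - C + 2 i \sqrt{118}$)
$\left(w{\left(\frac{m{\left(-6 \right)}}{-40},512 \right)} + 170909\right) - 242939 = \left(\left(-5 - - \frac{6}{-40} + 2 i \sqrt{118}\right) + 170909\right) - 242939 = \left(\left(-5 - \left(-6\right) \left(- \frac{1}{40}\right) + 2 i \sqrt{118}\right) + 170909\right) - 242939 = \left(\left(-5 - \frac{3}{20} + 2 i \sqrt{118}\right) + 170909\right) - 242939 = \left(\left(- \frac{103}{20} + 2 i \sqrt{118}\right) + 170909\right) - 242939 = \left(\frac{3418077}{20} + 2 i \sqrt{118}\right) - 242939 = - \frac{1440703}{20} + 2 i \sqrt{118}$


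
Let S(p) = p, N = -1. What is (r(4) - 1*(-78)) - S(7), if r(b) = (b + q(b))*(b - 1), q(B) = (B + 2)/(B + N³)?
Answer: 89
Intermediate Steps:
q(B) = (2 + B)/(-1 + B) (q(B) = (B + 2)/(B + (-1)³) = (2 + B)/(B - 1) = (2 + B)/(-1 + B))
r(b) = (-1 + b)*(b + (2 + b)/(-1 + b)) (r(b) = (b + (2 + b)/(-1 + b))*(b - 1) = (b + (2 + b)/(-1 + b))*(-1 + b) = (-1 + b)*(b + (2 + b)/(-1 + b)))
(r(4) - 1*(-78)) - S(7) = ((2 + 4²) - 1*(-78)) - 1*7 = ((2 + 16) + 78) - 7 = (18 + 78) - 7 = 96 - 7 = 89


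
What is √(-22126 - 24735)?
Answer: I*√46861 ≈ 216.47*I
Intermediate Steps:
√(-22126 - 24735) = √(-46861) = I*√46861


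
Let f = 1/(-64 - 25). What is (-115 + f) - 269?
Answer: -34177/89 ≈ -384.01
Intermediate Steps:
f = -1/89 (f = 1/(-89) = -1/89 ≈ -0.011236)
(-115 + f) - 269 = (-115 - 1/89) - 269 = -10236/89 - 269 = -34177/89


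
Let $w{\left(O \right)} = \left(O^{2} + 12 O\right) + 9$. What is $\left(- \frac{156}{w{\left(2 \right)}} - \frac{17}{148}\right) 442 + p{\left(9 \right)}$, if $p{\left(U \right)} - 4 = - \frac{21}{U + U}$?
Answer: $- \frac{212177}{111} \approx -1911.5$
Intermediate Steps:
$p{\left(U \right)} = 4 - \frac{21}{2 U}$ ($p{\left(U \right)} = 4 - \frac{21}{U + U} = 4 - \frac{21}{2 U}$)
$w{\left(O \right)} = 9 + O^{2} + 12 O$
$\left(- \frac{156}{w{\left(2 \right)}} - \frac{17}{148}\right) 442 + p{\left(9 \right)} = \left(- \frac{156}{9 + 2^{2} + 12 \cdot 2} - \frac{17}{148}\right) 442 + \left(4 - \frac{21}{2 \cdot 9}\right) = \left(- \frac{156}{9 + 4 + 24} - \frac{17}{148}\right) 442 + \left(4 - \frac{7}{6}\right) = \left(- \frac{156}{37} - \frac{17}{148}\right) 442 + \left(4 - \frac{7}{6}\right) = \left(\left(-156\right) \frac{1}{37} - \frac{17}{148}\right) 442 + \frac{17}{6} = \left(- \frac{156}{37} - \frac{17}{148}\right) 442 + \frac{17}{6} = \left(- \frac{641}{148}\right) 442 + \frac{17}{6} = - \frac{141661}{74} + \frac{17}{6} = - \frac{212177}{111}$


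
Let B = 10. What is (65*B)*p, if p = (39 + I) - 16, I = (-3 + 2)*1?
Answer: 14300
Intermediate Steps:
I = -1 (I = -1*1 = -1)
p = 22 (p = (39 - 1) - 16 = 38 - 16 = 22)
(65*B)*p = (65*10)*22 = 650*22 = 14300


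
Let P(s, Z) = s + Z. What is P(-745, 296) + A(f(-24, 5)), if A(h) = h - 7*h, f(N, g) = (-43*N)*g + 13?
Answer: -31487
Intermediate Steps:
P(s, Z) = Z + s
f(N, g) = 13 - 43*N*g (f(N, g) = -43*N*g + 13 = 13 - 43*N*g)
A(h) = -6*h
P(-745, 296) + A(f(-24, 5)) = (296 - 745) - 6*(13 - 43*(-24)*5) = -449 - 6*(13 + 5160) = -449 - 6*5173 = -449 - 31038 = -31487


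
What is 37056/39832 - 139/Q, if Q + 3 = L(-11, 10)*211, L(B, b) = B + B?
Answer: 22207721/23127455 ≈ 0.96023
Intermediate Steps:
L(B, b) = 2*B
Q = -4645 (Q = -3 + (2*(-11))*211 = -3 - 22*211 = -3 - 4642 = -4645)
37056/39832 - 139/Q = 37056/39832 - 139/(-4645) = 37056*(1/39832) - 139*(-1/4645) = 4632/4979 + 139/4645 = 22207721/23127455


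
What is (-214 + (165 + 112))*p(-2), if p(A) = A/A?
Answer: 63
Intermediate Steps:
p(A) = 1
(-214 + (165 + 112))*p(-2) = (-214 + (165 + 112))*1 = (-214 + 277)*1 = 63*1 = 63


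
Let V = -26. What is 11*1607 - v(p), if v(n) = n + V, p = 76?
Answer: 17627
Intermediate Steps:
v(n) = -26 + n (v(n) = n - 26 = -26 + n)
11*1607 - v(p) = 11*1607 - (-26 + 76) = 17677 - 1*50 = 17677 - 50 = 17627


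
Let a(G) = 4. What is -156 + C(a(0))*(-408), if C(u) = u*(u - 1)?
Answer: -5052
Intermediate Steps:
C(u) = u*(-1 + u)
-156 + C(a(0))*(-408) = -156 + (4*(-1 + 4))*(-408) = -156 + (4*3)*(-408) = -156 + 12*(-408) = -156 - 4896 = -5052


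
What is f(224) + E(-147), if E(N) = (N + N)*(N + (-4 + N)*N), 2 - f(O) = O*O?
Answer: -6532874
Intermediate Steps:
f(O) = 2 - O² (f(O) = 2 - O*O = 2 - O²)
E(N) = 2*N*(N + N*(-4 + N)) (E(N) = (2*N)*(N + N*(-4 + N)) = 2*N*(N + N*(-4 + N)))
f(224) + E(-147) = (2 - 1*224²) + 2*(-147)²*(-3 - 147) = (2 - 1*50176) + 2*21609*(-150) = (2 - 50176) - 6482700 = -50174 - 6482700 = -6532874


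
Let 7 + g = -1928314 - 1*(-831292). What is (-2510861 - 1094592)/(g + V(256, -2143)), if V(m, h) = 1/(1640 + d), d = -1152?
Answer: 1759461064/535350151 ≈ 3.2866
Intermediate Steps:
g = -1097029 (g = -7 + (-1928314 - 1*(-831292)) = -7 + (-1928314 + 831292) = -7 - 1097022 = -1097029)
V(m, h) = 1/488 (V(m, h) = 1/(1640 - 1152) = 1/488)
(-2510861 - 1094592)/(g + V(256, -2143)) = (-2510861 - 1094592)/(-1097029 + 1/488) = -3605453/(-535350151/488) = -3605453*(-488/535350151) = 1759461064/535350151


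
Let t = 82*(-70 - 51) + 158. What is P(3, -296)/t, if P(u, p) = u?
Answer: -3/9764 ≈ -0.00030725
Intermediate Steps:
t = -9764 (t = 82*(-121) + 158 = -9922 + 158 = -9764)
P(3, -296)/t = 3/(-9764) = 3*(-1/9764) = -3/9764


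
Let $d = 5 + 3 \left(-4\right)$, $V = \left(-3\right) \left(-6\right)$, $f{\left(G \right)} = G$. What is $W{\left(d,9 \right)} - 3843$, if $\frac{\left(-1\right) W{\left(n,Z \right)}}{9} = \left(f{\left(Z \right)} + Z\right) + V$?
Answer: $-4167$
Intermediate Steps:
$V = 18$
$d = -7$ ($d = 5 - 12 = -7$)
$W{\left(n,Z \right)} = -162 - 18 Z$ ($W{\left(n,Z \right)} = - 9 \left(\left(Z + Z\right) + 18\right) = - 9 \left(2 Z + 18\right) = - 9 \left(18 + 2 Z\right) = -162 - 18 Z$)
$W{\left(d,9 \right)} - 3843 = \left(-162 - 162\right) - 3843 = -324 - 3843 = -4167$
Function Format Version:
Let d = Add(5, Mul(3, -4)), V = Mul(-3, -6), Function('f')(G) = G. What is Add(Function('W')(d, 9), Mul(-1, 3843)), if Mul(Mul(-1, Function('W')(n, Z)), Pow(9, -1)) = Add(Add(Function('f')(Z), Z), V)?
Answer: -4167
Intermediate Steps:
V = 18
d = -7 (d = Add(5, -12) = -7)
Function('W')(n, Z) = Add(-162, Mul(-18, Z)) (Function('W')(n, Z) = Mul(-9, Add(Add(Z, Z), 18)) = Mul(-9, Add(Mul(2, Z), 18)) = Mul(-9, Add(18, Mul(2, Z))) = Add(-162, Mul(-18, Z)))
Add(Function('W')(d, 9), Mul(-1, 3843)) = Add(Add(-162, Mul(-18, 9)), Mul(-1, 3843)) = Add(Add(-162, -162), -3843) = Add(-324, -3843) = -4167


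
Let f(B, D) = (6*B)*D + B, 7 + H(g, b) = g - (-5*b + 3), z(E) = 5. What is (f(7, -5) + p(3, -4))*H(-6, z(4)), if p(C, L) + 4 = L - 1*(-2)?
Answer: -1881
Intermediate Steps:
p(C, L) = -2 + L (p(C, L) = -4 + (L - 1*(-2)) = -4 + (L + 2) = -4 + (2 + L) = -2 + L)
H(g, b) = -10 + g + 5*b (H(g, b) = -7 + (g - (-5*b + 3)) = -7 + (g - (3 - 5*b)) = -7 + (g + (-3 + 5*b)) = -7 + (-3 + g + 5*b) = -10 + g + 5*b)
f(B, D) = B + 6*B*D (f(B, D) = 6*B*D + B = B + 6*B*D)
(f(7, -5) + p(3, -4))*H(-6, z(4)) = (7*(1 + 6*(-5)) + (-2 - 4))*(-10 - 6 + 5*5) = (7*(1 - 30) - 6)*(-10 - 6 + 25) = (7*(-29) - 6)*9 = (-203 - 6)*9 = -209*9 = -1881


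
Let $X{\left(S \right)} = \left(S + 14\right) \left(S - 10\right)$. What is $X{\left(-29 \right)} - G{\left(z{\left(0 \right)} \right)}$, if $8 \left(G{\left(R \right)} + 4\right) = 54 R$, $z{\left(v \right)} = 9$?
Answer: $\frac{2113}{4} \approx 528.25$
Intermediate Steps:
$G{\left(R \right)} = -4 + \frac{27 R}{4}$ ($G{\left(R \right)} = -4 + \frac{54 R}{8} = -4 + \frac{27 R}{4}$)
$X{\left(S \right)} = \left(-10 + S\right) \left(14 + S\right)$ ($X{\left(S \right)} = \left(14 + S\right) \left(-10 + S\right) = \left(-10 + S\right) \left(14 + S\right)$)
$X{\left(-29 \right)} - G{\left(z{\left(0 \right)} \right)} = \left(-140 + \left(-29\right)^{2} + 4 \left(-29\right)\right) - \left(-4 + \frac{27}{4} \cdot 9\right) = \left(-140 + 841 - 116\right) - \left(-4 + \frac{243}{4}\right) = 585 - \frac{227}{4} = \frac{2113}{4}$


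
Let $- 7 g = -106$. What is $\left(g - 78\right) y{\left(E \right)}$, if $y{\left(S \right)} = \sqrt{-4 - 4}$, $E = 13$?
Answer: $- \frac{880 i \sqrt{2}}{7} \approx - 177.79 i$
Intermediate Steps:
$g = \frac{106}{7}$ ($g = \left(- \frac{1}{7}\right) \left(-106\right) = \frac{106}{7} \approx 15.143$)
$y{\left(S \right)} = 2 i \sqrt{2}$ ($y{\left(S \right)} = \sqrt{-8} = 2 i \sqrt{2}$)
$\left(g - 78\right) y{\left(E \right)} = \left(\frac{106}{7} - 78\right) 2 i \sqrt{2} = - \frac{440 \cdot 2 i \sqrt{2}}{7} = - \frac{880 i \sqrt{2}}{7}$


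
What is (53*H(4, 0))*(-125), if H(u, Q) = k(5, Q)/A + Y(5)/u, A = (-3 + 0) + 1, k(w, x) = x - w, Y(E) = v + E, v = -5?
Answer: -33125/2 ≈ -16563.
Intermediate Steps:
Y(E) = -5 + E
A = -2 (A = -3 + 1 = -2)
H(u, Q) = 5/2 - Q/2 (H(u, Q) = (Q - 1*5)/(-2) + (-5 + 5)/u = (Q - 5)*(-1/2) + 0/u = (-5 + Q)*(-1/2) + 0 = (5/2 - Q/2) + 0 = 5/2 - Q/2)
(53*H(4, 0))*(-125) = (53*(5/2 - 1/2*0))*(-125) = (53*(5/2 + 0))*(-125) = (53*(5/2))*(-125) = (265/2)*(-125) = -33125/2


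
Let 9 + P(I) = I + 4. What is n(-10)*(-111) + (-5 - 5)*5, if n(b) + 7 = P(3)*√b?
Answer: 727 + 222*I*√10 ≈ 727.0 + 702.03*I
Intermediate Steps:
P(I) = -5 + I (P(I) = -9 + (I + 4) = -9 + (4 + I) = -5 + I)
n(b) = -7 - 2*√b (n(b) = -7 + (-5 + 3)*√b = -7 - 2*√b)
n(-10)*(-111) + (-5 - 5)*5 = (-7 - 2*I*√10)*(-111) + (-5 - 5)*5 = (-7 - 2*I*√10)*(-111) - 10*5 = (-7 - 2*I*√10)*(-111) - 50 = (777 + 222*I*√10) - 50 = 727 + 222*I*√10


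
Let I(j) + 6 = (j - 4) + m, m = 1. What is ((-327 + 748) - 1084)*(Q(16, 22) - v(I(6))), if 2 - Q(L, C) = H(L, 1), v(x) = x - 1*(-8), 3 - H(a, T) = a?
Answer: -6630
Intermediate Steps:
I(j) = -9 + j (I(j) = -6 + ((j - 4) + 1) = -6 + ((-4 + j) + 1) = -6 + (-3 + j) = -9 + j)
H(a, T) = 3 - a
v(x) = 8 + x (v(x) = x + 8 = 8 + x)
Q(L, C) = -1 + L (Q(L, C) = 2 - (3 - L) = 2 + (-3 + L) = -1 + L)
((-327 + 748) - 1084)*(Q(16, 22) - v(I(6))) = ((-327 + 748) - 1084)*((-1 + 16) - (8 + (-9 + 6))) = (421 - 1084)*(15 - (8 - 3)) = -663*(15 - 1*5) = -663*(15 - 5) = -663*10 = -6630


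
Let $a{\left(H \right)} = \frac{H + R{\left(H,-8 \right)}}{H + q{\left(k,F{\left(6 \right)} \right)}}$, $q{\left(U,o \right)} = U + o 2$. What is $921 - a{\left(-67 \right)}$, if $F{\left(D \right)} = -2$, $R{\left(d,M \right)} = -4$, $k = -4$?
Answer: $\frac{69004}{75} \approx 920.05$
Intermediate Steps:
$q{\left(U,o \right)} = U + 2 o$
$a{\left(H \right)} = \frac{-4 + H}{-8 + H}$ ($a{\left(H \right)} = \frac{H - 4}{H + \left(-4 + 2 \left(-2\right)\right)} = \frac{-4 + H}{H - 8} = \frac{-4 + H}{-8 + H}$)
$921 - a{\left(-67 \right)} = 921 - \frac{-4 - 67}{-8 - 67} = 921 - \frac{1}{-75} \left(-71\right) = 921 - \left(- \frac{1}{75}\right) \left(-71\right) = 921 - \frac{71}{75} = \frac{69004}{75}$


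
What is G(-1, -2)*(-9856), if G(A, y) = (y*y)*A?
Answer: 39424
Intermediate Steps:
G(A, y) = A*y**2 (G(A, y) = y**2*A = A*y**2)
G(-1, -2)*(-9856) = -1*(-2)**2*(-9856) = -1*4*(-9856) = -4*(-9856) = 39424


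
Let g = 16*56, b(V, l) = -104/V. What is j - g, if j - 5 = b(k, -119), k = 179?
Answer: -159593/179 ≈ -891.58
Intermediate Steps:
j = 791/179 (j = 5 - 104/179 = 791/179 ≈ 4.4190)
g = 896
j - g = 791/179 - 1*896 = 791/179 - 896 = -159593/179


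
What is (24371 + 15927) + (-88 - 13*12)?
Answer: 40054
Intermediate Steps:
(24371 + 15927) + (-88 - 13*12) = 40298 + (-88 - 156) = 40298 - 244 = 40054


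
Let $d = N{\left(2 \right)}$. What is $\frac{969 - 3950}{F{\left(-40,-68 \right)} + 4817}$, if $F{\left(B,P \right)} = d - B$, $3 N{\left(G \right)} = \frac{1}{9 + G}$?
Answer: $- \frac{98373}{160282} \approx -0.61375$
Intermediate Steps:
$N{\left(G \right)} = \frac{1}{3 \left(9 + G\right)}$
$d = \frac{1}{33}$ ($d = \frac{1}{3 \left(9 + 2\right)} = \frac{1}{3 \cdot 11} = \frac{1}{3} \cdot \frac{1}{11} = \frac{1}{33} \approx 0.030303$)
$F{\left(B,P \right)} = \frac{1}{33} - B$
$\frac{969 - 3950}{F{\left(-40,-68 \right)} + 4817} = \frac{969 - 3950}{\left(\frac{1}{33} - -40\right) + 4817} = - \frac{2981}{\left(\frac{1}{33} + 40\right) + 4817} = - \frac{2981}{\frac{1321}{33} + 4817} = - \frac{2981}{\frac{160282}{33}} = \left(-2981\right) \frac{33}{160282} = - \frac{98373}{160282}$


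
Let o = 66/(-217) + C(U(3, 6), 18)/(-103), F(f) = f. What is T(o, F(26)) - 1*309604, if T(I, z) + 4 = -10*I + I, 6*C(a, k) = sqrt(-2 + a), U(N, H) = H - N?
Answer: -13839973801/44702 ≈ -3.0961e+5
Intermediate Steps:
C(a, k) = sqrt(-2 + a)/6
o = -41005/134106 (o = 66/(-217) + (sqrt(-2 + (6 - 1*3))/6)/(-103) = 66*(-1/217) + (sqrt(-2 + (6 - 3))/6)*(-1/103) = -66/217 + (sqrt(-2 + 3)/6)*(-1/103) = -66/217 + (sqrt(1)/6)*(-1/103) = -66/217 + ((1/6)*1)*(-1/103) = -66/217 + (1/6)*(-1/103) = -66/217 - 1/618 = -41005/134106 ≈ -0.30577)
T(I, z) = -4 - 9*I (T(I, z) = -4 + (-10*I + I) = -4 - 9*I)
T(o, F(26)) - 1*309604 = (-4 - 9*(-41005/134106)) - 1*309604 = (-4 + 123015/44702) - 309604 = -55793/44702 - 309604 = -13839973801/44702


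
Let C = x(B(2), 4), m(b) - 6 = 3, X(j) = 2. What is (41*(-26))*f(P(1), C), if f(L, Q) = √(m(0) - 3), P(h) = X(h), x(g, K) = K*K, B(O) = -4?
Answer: -1066*√6 ≈ -2611.2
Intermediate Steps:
x(g, K) = K²
m(b) = 9 (m(b) = 6 + 3 = 9)
P(h) = 2
C = 16 (C = 4² = 16)
f(L, Q) = √6 (f(L, Q) = √(9 - 3) = √6)
(41*(-26))*f(P(1), C) = (41*(-26))*√6 = -1066*√6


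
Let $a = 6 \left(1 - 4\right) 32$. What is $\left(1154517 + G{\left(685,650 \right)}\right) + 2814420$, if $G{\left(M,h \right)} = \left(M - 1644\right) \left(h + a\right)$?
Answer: $3897971$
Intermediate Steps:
$a = -576$ ($a = 6 \left(-3\right) 32 = \left(-18\right) 32 = -576$)
$G{\left(M,h \right)} = \left(-1644 + M\right) \left(-576 + h\right)$ ($G{\left(M,h \right)} = \left(M - 1644\right) \left(h - 576\right) = \left(-1644 + M\right) \left(-576 + h\right)$)
$\left(1154517 + G{\left(685,650 \right)}\right) + 2814420 = \left(1154517 + \left(946944 - 1068600 - 394560 + 685 \cdot 650\right)\right) + 2814420 = \left(1154517 + \left(946944 - 1068600 - 394560 + 445250\right)\right) + 2814420 = \left(1154517 - 70966\right) + 2814420 = 1083551 + 2814420 = 3897971$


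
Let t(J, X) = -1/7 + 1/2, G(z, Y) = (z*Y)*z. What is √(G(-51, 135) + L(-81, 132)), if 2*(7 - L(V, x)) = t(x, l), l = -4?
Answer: √68823797/14 ≈ 592.57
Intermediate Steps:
G(z, Y) = Y*z² (G(z, Y) = (Y*z)*z = Y*z²)
t(J, X) = 5/14 (t(J, X) = -1*⅐ + 1*(½) = -⅐ + ½ = 5/14)
L(V, x) = 191/28 (L(V, x) = 7 - ½*5/14 = 7 - 5/28 = 191/28)
√(G(-51, 135) + L(-81, 132)) = √(135*(-51)² + 191/28) = √(135*2601 + 191/28) = √(351135 + 191/28) = √(9831971/28) = √68823797/14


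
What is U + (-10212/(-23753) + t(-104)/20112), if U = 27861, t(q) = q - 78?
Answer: 6654983670997/238860168 ≈ 27861.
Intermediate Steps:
t(q) = -78 + q
U + (-10212/(-23753) + t(-104)/20112) = 27861 + (-10212/(-23753) + (-78 - 104)/20112) = 27861 + (-10212*(-1/23753) - 182*1/20112) = 27861 + (10212/23753 - 91/10056) = 27861 + 100530349/238860168 = 6654983670997/238860168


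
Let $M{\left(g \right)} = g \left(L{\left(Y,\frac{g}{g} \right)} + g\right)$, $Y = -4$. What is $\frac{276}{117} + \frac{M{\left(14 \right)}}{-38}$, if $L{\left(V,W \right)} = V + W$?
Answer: $- \frac{1255}{741} \approx -1.6937$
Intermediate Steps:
$M{\left(g \right)} = g \left(-3 + g\right)$ ($M{\left(g \right)} = g \left(\left(-4 + \frac{g}{g}\right) + g\right) = g \left(\left(-4 + 1\right) + g\right) = g \left(-3 + g\right)$)
$\frac{276}{117} + \frac{M{\left(14 \right)}}{-38} = \frac{276}{117} + \frac{14 \left(-3 + 14\right)}{-38} = 276 \cdot \frac{1}{117} + 14 \cdot 11 \left(- \frac{1}{38}\right) = \frac{92}{39} + 154 \left(- \frac{1}{38}\right) = \frac{92}{39} - \frac{77}{19} = - \frac{1255}{741}$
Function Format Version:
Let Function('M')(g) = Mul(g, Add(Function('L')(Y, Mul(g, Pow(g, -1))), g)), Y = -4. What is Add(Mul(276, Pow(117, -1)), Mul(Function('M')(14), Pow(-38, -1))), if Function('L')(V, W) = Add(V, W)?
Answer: Rational(-1255, 741) ≈ -1.6937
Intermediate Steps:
Function('M')(g) = Mul(g, Add(-3, g)) (Function('M')(g) = Mul(g, Add(Add(-4, Mul(g, Pow(g, -1))), g)) = Mul(g, Add(Add(-4, 1), g)) = Mul(g, Add(-3, g)))
Add(Mul(276, Pow(117, -1)), Mul(Function('M')(14), Pow(-38, -1))) = Add(Mul(276, Pow(117, -1)), Mul(Mul(14, Add(-3, 14)), Pow(-38, -1))) = Add(Mul(276, Rational(1, 117)), Mul(Mul(14, 11), Rational(-1, 38))) = Add(Rational(92, 39), Mul(154, Rational(-1, 38))) = Add(Rational(92, 39), Rational(-77, 19)) = Rational(-1255, 741)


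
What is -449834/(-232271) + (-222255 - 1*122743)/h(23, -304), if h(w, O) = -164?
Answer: 40103401617/19046222 ≈ 2105.6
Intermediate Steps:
-449834/(-232271) + (-222255 - 1*122743)/h(23, -304) = -449834/(-232271) + (-222255 - 1*122743)/(-164) = -449834*(-1/232271) + (-222255 - 122743)*(-1/164) = 449834/232271 - 344998*(-1/164) = 449834/232271 + 172499/82 = 40103401617/19046222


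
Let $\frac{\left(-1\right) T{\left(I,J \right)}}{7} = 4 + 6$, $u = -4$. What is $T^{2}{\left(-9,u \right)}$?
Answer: $4900$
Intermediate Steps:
$T{\left(I,J \right)} = -70$ ($T{\left(I,J \right)} = - 7 \left(4 + 6\right) = \left(-7\right) 10 = -70$)
$T^{2}{\left(-9,u \right)} = \left(-70\right)^{2} = 4900$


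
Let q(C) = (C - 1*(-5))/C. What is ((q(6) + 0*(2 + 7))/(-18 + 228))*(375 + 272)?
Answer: 7117/1260 ≈ 5.6484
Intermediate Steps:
q(C) = (5 + C)/C (q(C) = (C + 5)/C = (5 + C)/C)
((q(6) + 0*(2 + 7))/(-18 + 228))*(375 + 272) = (((5 + 6)/6 + 0*(2 + 7))/(-18 + 228))*(375 + 272) = (((⅙)*11 + 0*9)/210)*647 = ((11/6 + 0)*(1/210))*647 = ((11/6)*(1/210))*647 = (11/1260)*647 = 7117/1260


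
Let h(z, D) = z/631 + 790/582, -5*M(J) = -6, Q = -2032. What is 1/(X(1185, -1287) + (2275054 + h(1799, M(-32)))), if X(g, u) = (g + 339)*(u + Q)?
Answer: -183621/511035199588 ≈ -3.5931e-7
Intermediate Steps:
X(g, u) = (-2032 + u)*(339 + g) (X(g, u) = (g + 339)*(u - 2032) = (339 + g)*(-2032 + u) = (-2032 + u)*(339 + g))
M(J) = 6/5 (M(J) = -1/5*(-6) = 6/5)
h(z, D) = 395/291 + z/631 (h(z, D) = z*(1/631) + 790*(1/582) = z/631 + 395/291 = 395/291 + z/631)
1/(X(1185, -1287) + (2275054 + h(1799, M(-32)))) = 1/((-688848 - 2032*1185 + 339*(-1287) + 1185*(-1287)) + (2275054 + (395/291 + (1/631)*1799))) = 1/((-688848 - 2407920 - 436293 - 1525095) + (2275054 + (395/291 + 1799/631))) = 1/(-5058156 + (2275054 + 772754/183621)) = 1/(-5058156 + 417748463288/183621) = 1/(-511035199588/183621) = -183621/511035199588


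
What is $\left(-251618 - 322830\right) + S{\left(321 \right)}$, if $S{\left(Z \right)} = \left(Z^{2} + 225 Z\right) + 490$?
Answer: $-398692$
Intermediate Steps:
$S{\left(Z \right)} = 490 + Z^{2} + 225 Z$
$\left(-251618 - 322830\right) + S{\left(321 \right)} = \left(-251618 - 322830\right) + \left(490 + 321^{2} + 225 \cdot 321\right) = -574448 + \left(490 + 103041 + 72225\right) = -574448 + 175756 = -398692$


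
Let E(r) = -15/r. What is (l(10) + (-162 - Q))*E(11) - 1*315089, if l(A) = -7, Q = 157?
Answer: -3461089/11 ≈ -3.1464e+5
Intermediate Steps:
(l(10) + (-162 - Q))*E(11) - 1*315089 = (-7 + (-162 - 1*157))*(-15/11) - 1*315089 = (-7 + (-162 - 157))*(-15*1/11) - 315089 = (-7 - 319)*(-15/11) - 315089 = -326*(-15/11) - 315089 = 4890/11 - 315089 = -3461089/11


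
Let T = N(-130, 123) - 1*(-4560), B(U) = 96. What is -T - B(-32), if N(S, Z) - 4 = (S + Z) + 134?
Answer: -4787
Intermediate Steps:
N(S, Z) = 138 + S + Z (N(S, Z) = 4 + ((S + Z) + 134) = 4 + (134 + S + Z) = 138 + S + Z)
T = 4691 (T = (138 - 130 + 123) - 1*(-4560) = 131 + 4560 = 4691)
-T - B(-32) = -1*4691 - 1*96 = -4691 - 96 = -4787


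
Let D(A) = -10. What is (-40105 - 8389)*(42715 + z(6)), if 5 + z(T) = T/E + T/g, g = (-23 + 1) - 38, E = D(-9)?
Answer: -10355723971/5 ≈ -2.0711e+9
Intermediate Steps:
E = -10
g = -60 (g = -22 - 38 = -60)
z(T) = -5 - 7*T/60 (z(T) = -5 + (T/(-10) + T/(-60)) = -5 + (T*(-⅒) + T*(-1/60)) = -5 + (-T/10 - T/60) = -5 - 7*T/60)
(-40105 - 8389)*(42715 + z(6)) = (-40105 - 8389)*(42715 + (-5 - 7/60*6)) = -48494*(42715 + (-5 - 7/10)) = -48494*(42715 - 57/10) = -48494*427093/10 = -10355723971/5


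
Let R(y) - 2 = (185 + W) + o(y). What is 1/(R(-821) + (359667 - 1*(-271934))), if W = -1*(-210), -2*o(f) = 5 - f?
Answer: 1/631585 ≈ 1.5833e-6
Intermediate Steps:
o(f) = -5/2 + f/2 (o(f) = -(5 - f)/2 = -5/2 + f/2)
W = 210
R(y) = 789/2 + y/2 (R(y) = 2 + ((185 + 210) + (-5/2 + y/2)) = 2 + (395 + (-5/2 + y/2)) = 2 + (785/2 + y/2) = 789/2 + y/2)
1/(R(-821) + (359667 - 1*(-271934))) = 1/((789/2 + (½)*(-821)) + (359667 - 1*(-271934))) = 1/((789/2 - 821/2) + (359667 + 271934)) = 1/(-16 + 631601) = 1/631585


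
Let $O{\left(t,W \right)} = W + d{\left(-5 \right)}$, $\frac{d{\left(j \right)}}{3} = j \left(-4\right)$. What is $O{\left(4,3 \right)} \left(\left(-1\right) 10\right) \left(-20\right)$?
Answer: $12600$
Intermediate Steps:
$d{\left(j \right)} = - 12 j$ ($d{\left(j \right)} = 3 j \left(-4\right) = 3 \left(- 4 j\right) = - 12 j$)
$O{\left(t,W \right)} = 60 + W$ ($O{\left(t,W \right)} = W - -60 = W + 60 = 60 + W$)
$O{\left(4,3 \right)} \left(\left(-1\right) 10\right) \left(-20\right) = \left(60 + 3\right) \left(\left(-1\right) 10\right) \left(-20\right) = 63 \left(-10\right) \left(-20\right) = \left(-630\right) \left(-20\right) = 12600$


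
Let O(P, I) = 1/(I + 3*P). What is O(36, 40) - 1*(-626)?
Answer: 92649/148 ≈ 626.01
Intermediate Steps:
O(36, 40) - 1*(-626) = 1/(40 + 3*36) - 1*(-626) = 1/(40 + 108) + 626 = 1/148 + 626 = 92649/148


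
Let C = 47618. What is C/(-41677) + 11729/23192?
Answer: -615527123/966572984 ≈ -0.63681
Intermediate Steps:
C/(-41677) + 11729/23192 = 47618/(-41677) + 11729/23192 = 47618*(-1/41677) + 11729*(1/23192) = -47618/41677 + 11729/23192 = -615527123/966572984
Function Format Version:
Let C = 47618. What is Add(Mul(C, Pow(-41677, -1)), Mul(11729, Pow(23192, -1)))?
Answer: Rational(-615527123, 966572984) ≈ -0.63681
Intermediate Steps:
Add(Mul(C, Pow(-41677, -1)), Mul(11729, Pow(23192, -1))) = Add(Mul(47618, Pow(-41677, -1)), Mul(11729, Pow(23192, -1))) = Add(Mul(47618, Rational(-1, 41677)), Mul(11729, Rational(1, 23192))) = Add(Rational(-47618, 41677), Rational(11729, 23192)) = Rational(-615527123, 966572984)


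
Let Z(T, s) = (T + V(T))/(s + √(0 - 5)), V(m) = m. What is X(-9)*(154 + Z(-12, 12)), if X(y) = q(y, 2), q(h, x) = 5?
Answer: 113290/149 + 120*I*√5/149 ≈ 760.34 + 1.8009*I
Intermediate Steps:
X(y) = 5
Z(T, s) = 2*T/(s + I*√5) (Z(T, s) = (T + T)/(s + √(0 - 5)) = (2*T)/(s + √(-5)) = (2*T)/(s + I*√5) = 2*T/(s + I*√5))
X(-9)*(154 + Z(-12, 12)) = 5*(154 + 2*(-12)/(12 + I*√5)) = 5*(154 - 24/(12 + I*√5)) = 770 - 120/(12 + I*√5)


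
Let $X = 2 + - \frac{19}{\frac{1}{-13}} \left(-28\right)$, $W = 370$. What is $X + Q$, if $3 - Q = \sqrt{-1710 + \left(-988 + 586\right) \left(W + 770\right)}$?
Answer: $-6911 - 3 i \sqrt{51110} \approx -6911.0 - 678.23 i$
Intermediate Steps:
$Q = 3 - 3 i \sqrt{51110}$ ($Q = 3 - \sqrt{-1710 + \left(-988 + 586\right) \left(370 + 770\right)} = 3 - \sqrt{-1710 - 458280} = 3 - \sqrt{-459990} = 3 - 3 i \sqrt{51110} \approx 3.0 - 678.23 i$)
$X = -6914$ ($X = 2 + - \frac{19}{- \frac{1}{13}} \left(-28\right) = 2 + \left(-19\right) \left(-13\right) \left(-28\right) = 2 + 247 \left(-28\right) = 2 - 6916 = -6914$)
$X + Q = -6914 + \left(3 - 3 i \sqrt{51110}\right) = -6911 - 3 i \sqrt{51110}$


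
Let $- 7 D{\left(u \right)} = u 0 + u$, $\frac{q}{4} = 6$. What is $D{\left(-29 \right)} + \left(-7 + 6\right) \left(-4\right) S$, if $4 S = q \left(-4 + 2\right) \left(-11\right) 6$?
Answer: $\frac{22205}{7} \approx 3172.1$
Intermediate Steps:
$q = 24$ ($q = 4 \cdot 6 = 24$)
$D{\left(u \right)} = - \frac{u}{7}$ ($D{\left(u \right)} = - \frac{u 0 + u}{7} = - \frac{0 + u}{7} = - \frac{u}{7}$)
$S = 792$ ($S = \frac{24 \left(-4 + 2\right) \left(-11\right) 6}{4} = \frac{24 \left(-2\right) \left(-11\right) 6}{4} = \frac{\left(-48\right) \left(-11\right) 6}{4} = \frac{528 \cdot 6}{4} = \frac{1}{4} \cdot 3168 = 792$)
$D{\left(-29 \right)} + \left(-7 + 6\right) \left(-4\right) S = \left(- \frac{1}{7}\right) \left(-29\right) + \left(-7 + 6\right) \left(-4\right) 792 = \frac{29}{7} + \left(-1\right) \left(-4\right) 792 = \frac{29}{7} + 4 \cdot 792 = \frac{29}{7} + 3168 = \frac{22205}{7}$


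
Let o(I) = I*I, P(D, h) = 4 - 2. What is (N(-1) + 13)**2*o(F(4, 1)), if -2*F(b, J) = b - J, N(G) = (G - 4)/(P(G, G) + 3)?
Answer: 324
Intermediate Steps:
P(D, h) = 2
N(G) = -4/5 + G/5 (N(G) = (G - 4)/(2 + 3) = (-4 + G)/5 = (-4 + G)*(1/5) = -4/5 + G/5)
F(b, J) = J/2 - b/2 (F(b, J) = -(b - J)/2 = J/2 - b/2)
o(I) = I**2
(N(-1) + 13)**2*o(F(4, 1)) = ((-4/5 + (1/5)*(-1)) + 13)**2*((1/2)*1 - 1/2*4)**2 = ((-4/5 - 1/5) + 13)**2*(1/2 - 2)**2 = (-1 + 13)**2*(-3/2)**2 = 12**2*(9/4) = 144*(9/4) = 324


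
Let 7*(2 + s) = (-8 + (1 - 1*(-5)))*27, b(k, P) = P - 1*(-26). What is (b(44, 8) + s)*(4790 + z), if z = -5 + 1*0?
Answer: 813450/7 ≈ 1.1621e+5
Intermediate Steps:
b(k, P) = 26 + P (b(k, P) = P + 26 = 26 + P)
z = -5 (z = -5 + 0 = -5)
s = -68/7 (s = -2 + ((-8 + (1 - 1*(-5)))*27)/7 = -2 + ((-8 + (1 + 5))*27)/7 = -2 + ((-8 + 6)*27)/7 = -2 + (-2*27)/7 = -2 + (⅐)*(-54) = -2 - 54/7 = -68/7 ≈ -9.7143)
(b(44, 8) + s)*(4790 + z) = ((26 + 8) - 68/7)*(4790 - 5) = (34 - 68/7)*4785 = (170/7)*4785 = 813450/7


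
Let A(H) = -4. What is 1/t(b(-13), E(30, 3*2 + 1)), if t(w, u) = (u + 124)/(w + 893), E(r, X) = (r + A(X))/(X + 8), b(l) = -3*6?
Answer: 13125/1886 ≈ 6.9592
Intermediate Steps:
b(l) = -18
E(r, X) = (-4 + r)/(8 + X) (E(r, X) = (r - 4)/(X + 8) = (-4 + r)/(8 + X))
t(w, u) = (124 + u)/(893 + w)
1/t(b(-13), E(30, 3*2 + 1)) = 1/((124 + (-4 + 30)/(8 + (3*2 + 1)))/(893 - 18)) = 1/((124 + 26/(8 + (6 + 1)))/875) = 1/((124 + 26/(8 + 7))/875) = 1/((124 + 26/15)/875) = 1/((1/875)*(1886/15)) = 1/(1886/13125) = 13125/1886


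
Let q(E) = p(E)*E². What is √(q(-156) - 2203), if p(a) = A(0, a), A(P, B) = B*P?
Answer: I*√2203 ≈ 46.936*I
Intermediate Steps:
p(a) = 0 (p(a) = a*0 = 0)
q(E) = 0 (q(E) = 0*E² = 0)
√(q(-156) - 2203) = √(0 - 2203) = √(-2203) = I*√2203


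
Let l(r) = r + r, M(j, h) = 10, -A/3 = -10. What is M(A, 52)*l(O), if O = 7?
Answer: 140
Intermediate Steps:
A = 30 (A = -3*(-10) = 30)
l(r) = 2*r
M(A, 52)*l(O) = 10*(2*7) = 10*14 = 140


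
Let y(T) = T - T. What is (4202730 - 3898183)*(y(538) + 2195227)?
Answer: 668549797169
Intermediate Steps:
y(T) = 0
(4202730 - 3898183)*(y(538) + 2195227) = (4202730 - 3898183)*(0 + 2195227) = 304547*2195227 = 668549797169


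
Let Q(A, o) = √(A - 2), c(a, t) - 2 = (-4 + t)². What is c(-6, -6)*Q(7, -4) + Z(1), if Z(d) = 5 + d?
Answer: 6 + 102*√5 ≈ 234.08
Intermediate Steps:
c(a, t) = 2 + (-4 + t)²
Q(A, o) = √(-2 + A)
c(-6, -6)*Q(7, -4) + Z(1) = (2 + (-4 - 6)²)*√(-2 + 7) + (5 + 1) = (2 + (-10)²)*√5 + 6 = (2 + 100)*√5 + 6 = 102*√5 + 6 = 6 + 102*√5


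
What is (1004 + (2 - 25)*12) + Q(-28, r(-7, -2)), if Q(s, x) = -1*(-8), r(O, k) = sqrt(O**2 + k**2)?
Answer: 736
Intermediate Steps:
Q(s, x) = 8
(1004 + (2 - 25)*12) + Q(-28, r(-7, -2)) = (1004 + (2 - 25)*12) + 8 = (1004 - 23*12) + 8 = (1004 - 276) + 8 = 728 + 8 = 736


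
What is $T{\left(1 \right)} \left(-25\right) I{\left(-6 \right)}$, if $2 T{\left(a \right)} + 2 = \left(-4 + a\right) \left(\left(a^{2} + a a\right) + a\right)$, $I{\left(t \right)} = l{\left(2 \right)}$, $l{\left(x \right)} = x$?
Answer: $275$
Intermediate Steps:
$I{\left(t \right)} = 2$
$T{\left(a \right)} = -1 + \frac{\left(-4 + a\right) \left(a + 2 a^{2}\right)}{2}$ ($T{\left(a \right)} = -1 + \frac{\left(-4 + a\right) \left(\left(a^{2} + a a\right) + a\right)}{2} = -1 + \frac{\left(-4 + a\right) \left(\left(a^{2} + a^{2}\right) + a\right)}{2} = -1 + \frac{\left(-4 + a\right) \left(2 a^{2} + a\right)}{2} = -1 + \frac{\left(-4 + a\right) \left(a + 2 a^{2}\right)}{2}$)
$T{\left(1 \right)} \left(-25\right) I{\left(-6 \right)} = \left(-1 + 1^{3} - 2 - \frac{7 \cdot 1^{2}}{2}\right) \left(-25\right) 2 = \left(-1 + 1 - 2 - \frac{7}{2}\right) \left(-25\right) 2 = \left(- \frac{11}{2}\right) \left(-25\right) 2 = \frac{275}{2} \cdot 2 = 275$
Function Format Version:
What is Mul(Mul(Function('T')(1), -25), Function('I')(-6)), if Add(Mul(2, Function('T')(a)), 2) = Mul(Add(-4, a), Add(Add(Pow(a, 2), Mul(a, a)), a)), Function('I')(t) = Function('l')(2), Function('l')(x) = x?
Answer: 275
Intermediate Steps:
Function('I')(t) = 2
Function('T')(a) = Add(-1, Mul(Rational(1, 2), Add(-4, a), Add(a, Mul(2, Pow(a, 2))))) (Function('T')(a) = Add(-1, Mul(Rational(1, 2), Mul(Add(-4, a), Add(Add(Pow(a, 2), Mul(a, a)), a)))) = Add(-1, Mul(Rational(1, 2), Mul(Add(-4, a), Add(Add(Pow(a, 2), Pow(a, 2)), a)))) = Add(-1, Mul(Rational(1, 2), Mul(Add(-4, a), Add(Mul(2, Pow(a, 2)), a)))) = Add(-1, Mul(Rational(1, 2), Mul(Add(-4, a), Add(a, Mul(2, Pow(a, 2)))))) = Add(-1, Mul(Rational(1, 2), Add(-4, a), Add(a, Mul(2, Pow(a, 2))))))
Mul(Mul(Function('T')(1), -25), Function('I')(-6)) = Mul(Mul(Add(-1, Pow(1, 3), Mul(-2, 1), Mul(Rational(-7, 2), Pow(1, 2))), -25), 2) = Mul(Mul(Add(-1, 1, -2, Mul(Rational(-7, 2), 1)), -25), 2) = Mul(Mul(Add(-1, 1, -2, Rational(-7, 2)), -25), 2) = Mul(Mul(Rational(-11, 2), -25), 2) = Mul(Rational(275, 2), 2) = 275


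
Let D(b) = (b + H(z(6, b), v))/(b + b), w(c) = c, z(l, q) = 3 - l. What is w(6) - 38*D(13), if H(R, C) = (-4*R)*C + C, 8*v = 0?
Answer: -13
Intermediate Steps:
v = 0 (v = (⅛)*0 = 0)
H(R, C) = C - 4*C*R (H(R, C) = -4*C*R + C = C - 4*C*R)
D(b) = ½ (D(b) = (b + 0*(1 - 4*(3 - 1*6)))/(b + b) = (b + 0*(1 - 4*(3 - 6)))/((2*b)) = (b + 0*(1 - 4*(-3)))*(1/(2*b)) = (b + 0*(1 + 12))*(1/(2*b)) = (b + 0*13)*(1/(2*b)) = (b + 0)*(1/(2*b)) = b*(1/(2*b)) = ½)
w(6) - 38*D(13) = 6 - 38*½ = 6 - 19 = -13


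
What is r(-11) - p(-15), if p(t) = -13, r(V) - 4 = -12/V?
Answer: 199/11 ≈ 18.091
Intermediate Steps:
r(V) = 4 - 12/V
r(-11) - p(-15) = (4 - 12/(-11)) - 1*(-13) = (4 - 12*(-1/11)) + 13 = (4 + 12/11) + 13 = 56/11 + 13 = 199/11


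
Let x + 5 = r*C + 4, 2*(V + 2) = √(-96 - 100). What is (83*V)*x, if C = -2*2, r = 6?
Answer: 4150 - 14525*I ≈ 4150.0 - 14525.0*I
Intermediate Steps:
C = -4
V = -2 + 7*I (V = -2 + √(-96 - 100)/2 = -2 + √(-196)/2 = -2 + (14*I)/2 = -2 + 7*I ≈ -2.0 + 7.0*I)
x = -25 (x = -5 + (6*(-4) + 4) = -5 + (-24 + 4) = -5 - 20 = -25)
(83*V)*x = (83*(-2 + 7*I))*(-25) = (-166 + 581*I)*(-25) = 4150 - 14525*I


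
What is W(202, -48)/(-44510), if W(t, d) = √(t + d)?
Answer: -√154/44510 ≈ -0.00027881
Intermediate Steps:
W(t, d) = √(d + t)
W(202, -48)/(-44510) = √(-48 + 202)/(-44510) = √154*(-1/44510) = -√154/44510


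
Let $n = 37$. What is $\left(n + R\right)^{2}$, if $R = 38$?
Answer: $5625$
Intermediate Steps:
$\left(n + R\right)^{2} = \left(37 + 38\right)^{2} = 75^{2} = 5625$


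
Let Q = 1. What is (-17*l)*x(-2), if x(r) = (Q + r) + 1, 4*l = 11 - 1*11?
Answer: 0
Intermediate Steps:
l = 0 (l = (11 - 1*11)/4 = (11 - 11)/4 = (¼)*0 = 0)
x(r) = 2 + r (x(r) = (1 + r) + 1 = 2 + r)
(-17*l)*x(-2) = (-17*0)*(2 - 2) = 0*0 = 0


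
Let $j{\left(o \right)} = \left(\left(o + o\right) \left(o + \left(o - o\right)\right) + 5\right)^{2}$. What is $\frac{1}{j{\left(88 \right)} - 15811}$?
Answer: $\frac{1}{240017238} \approx 4.1664 \cdot 10^{-9}$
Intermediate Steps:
$j{\left(o \right)} = \left(5 + 2 o^{2}\right)^{2}$ ($j{\left(o \right)} = \left(2 o \left(o + 0\right) + 5\right)^{2} = \left(2 o o + 5\right)^{2} = \left(2 o^{2} + 5\right)^{2} = \left(5 + 2 o^{2}\right)^{2}$)
$\frac{1}{j{\left(88 \right)} - 15811} = \frac{1}{\left(5 + 2 \cdot 88^{2}\right)^{2} - 15811} = \frac{1}{\left(5 + 2 \cdot 7744\right)^{2} - 15811} = \frac{1}{\left(5 + 15488\right)^{2} - 15811} = \frac{1}{15493^{2} - 15811} = \frac{1}{240033049 - 15811} = \frac{1}{240017238}$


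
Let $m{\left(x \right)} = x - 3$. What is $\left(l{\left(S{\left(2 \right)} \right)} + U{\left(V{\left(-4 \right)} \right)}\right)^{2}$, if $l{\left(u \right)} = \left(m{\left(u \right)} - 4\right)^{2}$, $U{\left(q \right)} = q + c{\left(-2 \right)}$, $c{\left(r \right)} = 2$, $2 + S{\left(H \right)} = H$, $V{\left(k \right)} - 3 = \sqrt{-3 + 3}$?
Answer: $2916$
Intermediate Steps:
$V{\left(k \right)} = 3$ ($V{\left(k \right)} = 3 + \sqrt{-3 + 3} = 3 + \sqrt{0} = 3 + 0 = 3$)
$S{\left(H \right)} = -2 + H$
$U{\left(q \right)} = 2 + q$ ($U{\left(q \right)} = q + 2 = 2 + q$)
$m{\left(x \right)} = -3 + x$
$l{\left(u \right)} = \left(-7 + u\right)^{2}$ ($l{\left(u \right)} = \left(\left(-3 + u\right) - 4\right)^{2} = \left(-7 + u\right)^{2}$)
$\left(l{\left(S{\left(2 \right)} \right)} + U{\left(V{\left(-4 \right)} \right)}\right)^{2} = \left(\left(-7 + \left(-2 + 2\right)\right)^{2} + \left(2 + 3\right)\right)^{2} = \left(\left(-7 + 0\right)^{2} + 5\right)^{2} = \left(\left(-7\right)^{2} + 5\right)^{2} = \left(49 + 5\right)^{2} = 54^{2} = 2916$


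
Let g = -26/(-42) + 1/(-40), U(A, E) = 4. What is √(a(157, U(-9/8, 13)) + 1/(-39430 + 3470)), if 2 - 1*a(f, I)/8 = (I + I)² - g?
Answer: I*√70035534476670/377580 ≈ 22.164*I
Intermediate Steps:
g = 499/840 (g = -26*(-1/42) + 1*(-1/40) = 13/21 - 1/40 = 499/840 ≈ 0.59405)
a(f, I) = 2179/105 - 32*I² (a(f, I) = 16 - 8*((I + I)² - 1*499/840) = 16 - 8*((2*I)² - 499/840) = 16 - 8*(4*I² - 499/840) = 16 - 8*(-499/840 + 4*I²) = 16 + (499/105 - 32*I²) = 2179/105 - 32*I²)
√(a(157, U(-9/8, 13)) + 1/(-39430 + 3470)) = √((2179/105 - 32*4²) + 1/(-39430 + 3470)) = √((2179/105 - 32*16) + 1/(-35960)) = √((2179/105 - 512) - 1/35960) = √(-51581/105 - 1/35960) = √(-370970573/755160) = I*√70035534476670/377580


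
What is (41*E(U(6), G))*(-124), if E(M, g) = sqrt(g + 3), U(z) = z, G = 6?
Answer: -15252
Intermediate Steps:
E(M, g) = sqrt(3 + g)
(41*E(U(6), G))*(-124) = (41*sqrt(3 + 6))*(-124) = (41*sqrt(9))*(-124) = (41*3)*(-124) = 123*(-124) = -15252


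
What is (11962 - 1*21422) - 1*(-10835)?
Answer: 1375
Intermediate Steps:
(11962 - 1*21422) - 1*(-10835) = (11962 - 21422) + 10835 = -9460 + 10835 = 1375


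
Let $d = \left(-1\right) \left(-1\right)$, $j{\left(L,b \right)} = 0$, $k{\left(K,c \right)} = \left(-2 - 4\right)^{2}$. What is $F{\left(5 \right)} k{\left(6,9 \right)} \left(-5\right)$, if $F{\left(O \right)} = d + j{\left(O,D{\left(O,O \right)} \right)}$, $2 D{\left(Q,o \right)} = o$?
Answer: $-180$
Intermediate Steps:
$D{\left(Q,o \right)} = \frac{o}{2}$
$k{\left(K,c \right)} = 36$ ($k{\left(K,c \right)} = \left(-6\right)^{2} = 36$)
$d = 1$
$F{\left(O \right)} = 1$ ($F{\left(O \right)} = 1 + 0 = 1$)
$F{\left(5 \right)} k{\left(6,9 \right)} \left(-5\right) = 1 \cdot 36 \left(-5\right) = 36 \left(-5\right) = -180$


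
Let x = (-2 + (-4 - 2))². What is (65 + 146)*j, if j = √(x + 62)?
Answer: 633*√14 ≈ 2368.5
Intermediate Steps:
x = 64 (x = (-2 - 6)² = (-8)² = 64)
j = 3*√14 (j = √(64 + 62) = √126 = 3*√14 ≈ 11.225)
(65 + 146)*j = (65 + 146)*(3*√14) = 211*(3*√14) = 633*√14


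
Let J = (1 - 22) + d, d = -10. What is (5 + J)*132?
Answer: -3432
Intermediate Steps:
J = -31 (J = (1 - 22) - 10 = -21 - 10 = -31)
(5 + J)*132 = (5 - 31)*132 = -26*132 = -3432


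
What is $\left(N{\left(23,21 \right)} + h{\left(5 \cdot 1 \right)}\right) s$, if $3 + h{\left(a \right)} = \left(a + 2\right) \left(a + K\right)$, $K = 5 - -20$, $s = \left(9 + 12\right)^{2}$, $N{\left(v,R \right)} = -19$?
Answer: $82908$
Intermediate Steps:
$s = 441$ ($s = 21^{2} = 441$)
$K = 25$ ($K = 5 + 20 = 25$)
$h{\left(a \right)} = -3 + \left(2 + a\right) \left(25 + a\right)$ ($h{\left(a \right)} = -3 + \left(a + 2\right) \left(a + 25\right) = -3 + \left(2 + a\right) \left(25 + a\right)$)
$\left(N{\left(23,21 \right)} + h{\left(5 \cdot 1 \right)}\right) s = \left(-19 + \left(47 + \left(5 \cdot 1\right)^{2} + 27 \cdot 5 \cdot 1\right)\right) 441 = \left(-19 + \left(47 + 5^{2} + 27 \cdot 5\right)\right) 441 = \left(-19 + \left(47 + 25 + 135\right)\right) 441 = \left(-19 + 207\right) 441 = 188 \cdot 441 = 82908$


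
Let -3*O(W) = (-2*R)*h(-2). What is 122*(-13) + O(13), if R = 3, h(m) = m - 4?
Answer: -1598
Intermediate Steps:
h(m) = -4 + m
O(W) = -12 (O(W) = -(-2*3)*(-4 - 2)/3 = -(-2)*(-6) = -1/3*36 = -12)
122*(-13) + O(13) = 122*(-13) - 12 = -1586 - 12 = -1598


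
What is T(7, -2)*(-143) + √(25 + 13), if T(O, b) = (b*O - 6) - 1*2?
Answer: 3146 + √38 ≈ 3152.2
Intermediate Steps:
T(O, b) = -8 + O*b (T(O, b) = (O*b - 6) - 2 = (-6 + O*b) - 2 = -8 + O*b)
T(7, -2)*(-143) + √(25 + 13) = (-8 + 7*(-2))*(-143) + √(25 + 13) = (-8 - 14)*(-143) + √38 = -22*(-143) + √38 = 3146 + √38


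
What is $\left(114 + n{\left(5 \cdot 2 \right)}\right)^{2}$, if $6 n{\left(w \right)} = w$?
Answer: $\frac{120409}{9} \approx 13379.0$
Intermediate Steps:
$n{\left(w \right)} = \frac{w}{6}$
$\left(114 + n{\left(5 \cdot 2 \right)}\right)^{2} = \left(114 + \frac{5 \cdot 2}{6}\right)^{2} = \left(114 + \frac{1}{6} \cdot 10\right)^{2} = \left(114 + \frac{5}{3}\right)^{2} = \left(\frac{347}{3}\right)^{2} = \frac{120409}{9}$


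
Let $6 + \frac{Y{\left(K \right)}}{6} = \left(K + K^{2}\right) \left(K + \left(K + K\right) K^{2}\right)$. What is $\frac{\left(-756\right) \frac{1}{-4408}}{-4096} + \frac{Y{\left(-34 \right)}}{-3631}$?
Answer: $\frac{2389682642093901}{16389578752} \approx 1.4581 \cdot 10^{5}$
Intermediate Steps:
$Y{\left(K \right)} = -36 + 6 \left(K + K^{2}\right) \left(K + 2 K^{3}\right)$ ($Y{\left(K \right)} = -36 + 6 \left(K + K^{2}\right) \left(K + \left(K + K\right) K^{2}\right) = -36 + 6 \left(K + K^{2}\right) \left(K + 2 K K^{2}\right) = -36 + 6 \left(K + K^{2}\right) \left(K + 2 K^{3}\right)$)
$\frac{\left(-756\right) \frac{1}{-4408}}{-4096} + \frac{Y{\left(-34 \right)}}{-3631} = \frac{\left(-756\right) \frac{1}{-4408}}{-4096} + \frac{-36 + 6 \left(-34\right)^{2} + 6 \left(-34\right)^{3} + 12 \left(-34\right)^{4} + 12 \left(-34\right)^{5}}{-3631} = \left(-756\right) \left(- \frac{1}{4408}\right) \left(- \frac{1}{4096}\right) + \left(-36 + 6 \cdot 1156 + 6 \left(-39304\right) + 12 \cdot 1336336 + 12 \left(-45435424\right)\right) \left(- \frac{1}{3631}\right) = \frac{189}{1102} \left(- \frac{1}{4096}\right) + \left(-36 + 6936 - 235824 + 16036032 - 545225088\right) \left(- \frac{1}{3631}\right) = - \frac{189}{4513792} - - \frac{529417980}{3631} = - \frac{189}{4513792} + \frac{529417980}{3631} = \frac{2389682642093901}{16389578752}$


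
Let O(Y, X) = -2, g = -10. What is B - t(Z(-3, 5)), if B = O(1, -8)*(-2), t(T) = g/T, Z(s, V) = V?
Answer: 6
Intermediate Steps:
t(T) = -10/T
B = 4 (B = -2*(-2) = 4)
B - t(Z(-3, 5)) = 4 - (-10)/5 = 4 - 1*(-2) = 4 + 2 = 6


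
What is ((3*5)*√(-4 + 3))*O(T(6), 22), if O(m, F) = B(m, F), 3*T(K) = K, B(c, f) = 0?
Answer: 0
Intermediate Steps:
T(K) = K/3
O(m, F) = 0
((3*5)*√(-4 + 3))*O(T(6), 22) = ((3*5)*√(-4 + 3))*0 = (15*√(-1))*0 = (15*I)*0 = 0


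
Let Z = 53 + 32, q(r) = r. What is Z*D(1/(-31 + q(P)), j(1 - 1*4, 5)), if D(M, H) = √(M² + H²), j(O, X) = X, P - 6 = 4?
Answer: 85*√11026/21 ≈ 425.02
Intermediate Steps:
P = 10 (P = 6 + 4 = 10)
D(M, H) = √(H² + M²)
Z = 85
Z*D(1/(-31 + q(P)), j(1 - 1*4, 5)) = 85*√(5² + (1/(-31 + 10))²) = 85*√(25 + (1/(-21))²) = 85*√(25 + (-1/21)²) = 85*√(25 + 1/441) = 85*√(11026/441) = 85*(√11026/21) = 85*√11026/21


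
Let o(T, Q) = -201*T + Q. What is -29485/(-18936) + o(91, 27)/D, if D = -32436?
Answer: 36172849/17061336 ≈ 2.1202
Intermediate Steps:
o(T, Q) = Q - 201*T
-29485/(-18936) + o(91, 27)/D = -29485/(-18936) + (27 - 201*91)/(-32436) = -29485*(-1/18936) + (27 - 18291)*(-1/32436) = 29485/18936 - 18264*(-1/32436) = 29485/18936 + 1522/2703 = 36172849/17061336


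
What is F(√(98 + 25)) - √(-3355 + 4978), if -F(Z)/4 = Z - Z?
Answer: -√1623 ≈ -40.286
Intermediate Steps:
F(Z) = 0 (F(Z) = -4*(Z - Z) = -4*0 = 0)
F(√(98 + 25)) - √(-3355 + 4978) = 0 - √(-3355 + 4978) = 0 - √1623 = -√1623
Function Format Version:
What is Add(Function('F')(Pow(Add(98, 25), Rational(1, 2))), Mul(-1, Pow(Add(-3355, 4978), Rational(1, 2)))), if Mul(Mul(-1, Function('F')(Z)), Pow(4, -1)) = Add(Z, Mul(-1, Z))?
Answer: Mul(-1, Pow(1623, Rational(1, 2))) ≈ -40.286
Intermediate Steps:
Function('F')(Z) = 0 (Function('F')(Z) = Mul(-4, Add(Z, Mul(-1, Z))) = Mul(-4, 0) = 0)
Add(Function('F')(Pow(Add(98, 25), Rational(1, 2))), Mul(-1, Pow(Add(-3355, 4978), Rational(1, 2)))) = Add(0, Mul(-1, Pow(Add(-3355, 4978), Rational(1, 2)))) = Add(0, Mul(-1, Pow(1623, Rational(1, 2)))) = Mul(-1, Pow(1623, Rational(1, 2)))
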